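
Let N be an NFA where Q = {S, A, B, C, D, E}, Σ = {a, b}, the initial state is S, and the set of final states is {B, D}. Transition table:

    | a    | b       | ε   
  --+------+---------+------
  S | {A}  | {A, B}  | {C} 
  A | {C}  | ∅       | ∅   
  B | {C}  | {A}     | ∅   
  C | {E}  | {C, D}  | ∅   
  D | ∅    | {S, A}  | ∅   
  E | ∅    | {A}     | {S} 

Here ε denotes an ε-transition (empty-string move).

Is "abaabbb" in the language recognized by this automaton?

Yes

Start: ε-closure({S}) = {S, C}.
Read 'a': {S, C} → {S, A, C, E}.
Read 'b': {S, A, C, E} → {A, B, C, D}.
Read 'a': {A, B, C, D} → {S, C, E}.
Read 'a': {S, C, E} → {S, A, C, E}.
Read 'b': {S, A, C, E} → {A, B, C, D}.
Read 'b': {A, B, C, D} → {S, A, C, D}.
Read 'b': {S, A, C, D} → {S, A, B, C, D}.
The final set {S, A, B, C, D} contains the accepting states B, D.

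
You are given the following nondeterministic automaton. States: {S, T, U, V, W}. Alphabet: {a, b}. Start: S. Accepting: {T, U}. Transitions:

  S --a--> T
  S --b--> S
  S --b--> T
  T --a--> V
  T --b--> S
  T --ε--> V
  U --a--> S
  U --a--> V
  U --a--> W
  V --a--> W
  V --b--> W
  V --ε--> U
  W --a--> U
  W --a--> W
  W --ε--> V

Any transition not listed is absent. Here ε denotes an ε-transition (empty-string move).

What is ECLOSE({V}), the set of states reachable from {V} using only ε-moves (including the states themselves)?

Begin with {V}.
ε-move V → U; add U.

{U, V}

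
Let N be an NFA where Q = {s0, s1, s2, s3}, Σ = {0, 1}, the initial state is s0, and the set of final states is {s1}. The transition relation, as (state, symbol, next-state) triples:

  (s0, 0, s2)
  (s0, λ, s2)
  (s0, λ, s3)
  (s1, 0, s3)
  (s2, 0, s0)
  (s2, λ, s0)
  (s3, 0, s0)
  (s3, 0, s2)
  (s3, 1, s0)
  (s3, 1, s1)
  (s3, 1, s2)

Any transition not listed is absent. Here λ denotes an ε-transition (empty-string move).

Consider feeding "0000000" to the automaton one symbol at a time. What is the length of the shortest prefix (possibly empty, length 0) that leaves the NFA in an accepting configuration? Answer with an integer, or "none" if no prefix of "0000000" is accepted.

none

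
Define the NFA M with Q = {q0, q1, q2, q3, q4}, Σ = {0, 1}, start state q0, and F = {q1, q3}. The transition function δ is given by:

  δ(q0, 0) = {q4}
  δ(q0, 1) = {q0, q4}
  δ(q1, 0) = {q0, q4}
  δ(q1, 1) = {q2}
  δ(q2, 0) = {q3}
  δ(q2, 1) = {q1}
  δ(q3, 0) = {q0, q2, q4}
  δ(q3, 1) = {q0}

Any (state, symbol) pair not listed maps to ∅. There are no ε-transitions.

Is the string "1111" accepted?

Start in {q0}.
Read '1': {q0} → {q0, q4}.
Read '1': {q0, q4} → {q0, q4}.
Read '1': {q0, q4} → {q0, q4}.
Read '1': {q0, q4} → {q0, q4}.
The final set {q0, q4} contains no accepting state.

No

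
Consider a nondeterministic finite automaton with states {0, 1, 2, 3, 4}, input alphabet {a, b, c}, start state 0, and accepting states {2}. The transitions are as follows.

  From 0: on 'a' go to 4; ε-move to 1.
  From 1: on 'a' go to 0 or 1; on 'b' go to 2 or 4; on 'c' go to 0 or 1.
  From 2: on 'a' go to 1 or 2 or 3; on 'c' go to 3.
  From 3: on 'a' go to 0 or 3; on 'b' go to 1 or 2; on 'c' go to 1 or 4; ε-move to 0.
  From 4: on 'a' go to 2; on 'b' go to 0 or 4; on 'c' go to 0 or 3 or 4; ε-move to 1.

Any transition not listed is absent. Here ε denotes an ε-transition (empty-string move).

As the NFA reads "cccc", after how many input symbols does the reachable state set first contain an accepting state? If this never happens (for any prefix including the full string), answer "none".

none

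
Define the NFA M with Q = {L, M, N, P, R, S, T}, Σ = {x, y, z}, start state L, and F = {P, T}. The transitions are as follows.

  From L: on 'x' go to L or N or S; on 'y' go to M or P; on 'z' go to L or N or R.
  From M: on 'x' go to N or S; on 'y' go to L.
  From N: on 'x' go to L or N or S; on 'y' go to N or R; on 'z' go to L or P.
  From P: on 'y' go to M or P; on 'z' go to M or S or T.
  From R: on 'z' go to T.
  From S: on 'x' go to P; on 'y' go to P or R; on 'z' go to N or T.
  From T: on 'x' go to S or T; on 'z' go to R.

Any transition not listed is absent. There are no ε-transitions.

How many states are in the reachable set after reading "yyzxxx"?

Start in {L}.
Read 'y': {L} → {M, P}.
Read 'y': {M, P} → {L, M, P}.
Read 'z': {L, M, P} → {L, M, N, R, S, T}.
Read 'x': {L, M, N, R, S, T} → {L, N, P, S, T}.
Read 'x': {L, N, P, S, T} → {L, N, P, S, T}.
Read 'x': {L, N, P, S, T} → {L, N, P, S, T}.
That set has 5 states.

5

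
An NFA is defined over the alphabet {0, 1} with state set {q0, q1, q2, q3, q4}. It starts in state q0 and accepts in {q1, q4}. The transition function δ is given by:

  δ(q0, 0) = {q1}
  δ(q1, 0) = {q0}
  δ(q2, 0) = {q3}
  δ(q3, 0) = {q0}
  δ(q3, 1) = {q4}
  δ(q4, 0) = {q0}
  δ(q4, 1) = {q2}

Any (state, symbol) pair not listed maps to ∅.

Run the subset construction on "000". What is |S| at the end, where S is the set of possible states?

Start in {q0}.
Read '0': {q0} → {q1}.
Read '0': {q1} → {q0}.
Read '0': {q0} → {q1}.
That set has 1 state.

1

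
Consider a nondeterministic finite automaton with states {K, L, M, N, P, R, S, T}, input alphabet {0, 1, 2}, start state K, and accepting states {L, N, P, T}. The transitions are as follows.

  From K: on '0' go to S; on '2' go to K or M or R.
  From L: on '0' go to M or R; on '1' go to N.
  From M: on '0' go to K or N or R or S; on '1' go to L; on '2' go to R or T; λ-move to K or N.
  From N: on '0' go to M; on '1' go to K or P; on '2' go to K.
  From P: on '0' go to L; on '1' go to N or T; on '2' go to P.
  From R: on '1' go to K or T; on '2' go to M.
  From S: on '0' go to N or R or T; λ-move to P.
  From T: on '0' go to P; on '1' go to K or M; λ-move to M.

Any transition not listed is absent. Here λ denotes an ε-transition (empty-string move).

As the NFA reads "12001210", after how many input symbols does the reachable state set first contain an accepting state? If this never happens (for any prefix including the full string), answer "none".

Start in {K}.
Read '1': K→∅; now ∅.
The set is empty and remains empty for the remaining 7 symbols.
No reachable set along the way intersects F.

none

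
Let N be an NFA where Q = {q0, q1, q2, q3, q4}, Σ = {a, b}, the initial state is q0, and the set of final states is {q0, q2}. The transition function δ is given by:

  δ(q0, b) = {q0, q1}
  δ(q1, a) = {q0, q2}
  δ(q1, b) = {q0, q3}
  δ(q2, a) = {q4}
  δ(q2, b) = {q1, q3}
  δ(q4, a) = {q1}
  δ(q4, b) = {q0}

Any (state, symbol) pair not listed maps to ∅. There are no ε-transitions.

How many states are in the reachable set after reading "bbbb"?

Start in {q0}.
Read 'b': {q0} → {q0, q1}.
Read 'b': {q0, q1} → {q0, q1, q3}.
Read 'b': {q0, q1, q3} → {q0, q1, q3}.
Read 'b': {q0, q1, q3} → {q0, q1, q3}.
That set has 3 states.

3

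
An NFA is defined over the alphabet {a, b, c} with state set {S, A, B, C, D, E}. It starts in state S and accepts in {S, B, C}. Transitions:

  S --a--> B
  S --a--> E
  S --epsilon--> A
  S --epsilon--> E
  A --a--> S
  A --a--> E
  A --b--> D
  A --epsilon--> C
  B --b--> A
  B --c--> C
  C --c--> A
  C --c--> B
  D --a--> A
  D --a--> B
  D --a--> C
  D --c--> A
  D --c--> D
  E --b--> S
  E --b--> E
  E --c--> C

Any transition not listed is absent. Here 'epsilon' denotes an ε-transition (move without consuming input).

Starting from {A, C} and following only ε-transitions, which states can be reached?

{A, C}

Begin with {A, C}.
No ε-moves leave this set, so the closure equals the set itself.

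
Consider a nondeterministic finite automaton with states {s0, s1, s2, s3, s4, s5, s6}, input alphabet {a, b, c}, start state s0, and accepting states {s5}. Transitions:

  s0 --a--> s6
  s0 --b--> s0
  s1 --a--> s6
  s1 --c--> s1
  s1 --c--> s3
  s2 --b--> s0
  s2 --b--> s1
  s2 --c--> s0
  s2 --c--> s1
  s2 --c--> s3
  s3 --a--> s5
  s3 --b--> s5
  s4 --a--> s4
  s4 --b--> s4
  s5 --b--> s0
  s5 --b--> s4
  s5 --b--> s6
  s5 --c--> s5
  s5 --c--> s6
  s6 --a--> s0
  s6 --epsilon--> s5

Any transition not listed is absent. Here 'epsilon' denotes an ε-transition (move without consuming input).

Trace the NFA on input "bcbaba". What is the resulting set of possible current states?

Start in {s0}.
Read 'b': s0→{s0}; now {s0}.
Read 'c': s0→∅; now ∅.
The set is empty and remains empty for the remaining 4 symbols.

∅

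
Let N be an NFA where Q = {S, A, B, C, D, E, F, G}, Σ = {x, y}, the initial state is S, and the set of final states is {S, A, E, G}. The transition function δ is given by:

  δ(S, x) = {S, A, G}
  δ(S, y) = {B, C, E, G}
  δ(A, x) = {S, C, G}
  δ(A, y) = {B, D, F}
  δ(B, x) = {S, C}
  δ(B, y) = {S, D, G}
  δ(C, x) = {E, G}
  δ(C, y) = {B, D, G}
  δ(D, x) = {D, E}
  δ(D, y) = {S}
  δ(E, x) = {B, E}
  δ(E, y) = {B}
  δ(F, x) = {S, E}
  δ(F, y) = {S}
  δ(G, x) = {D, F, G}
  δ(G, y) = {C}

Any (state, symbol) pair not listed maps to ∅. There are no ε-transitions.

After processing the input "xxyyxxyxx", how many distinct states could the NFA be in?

8

Start in {S}.
Read 'x': {S} → {S, A, G}.
Read 'x': {S, A, G} → {S, A, C, D, F, G}.
Read 'y': {S, A, C, D, F, G} → {S, B, C, D, E, F, G}.
Read 'y': {S, B, C, D, E, F, G} → {S, B, C, D, E, G}.
Read 'x': {S, B, C, D, E, G} → {S, A, B, C, D, E, F, G}.
Read 'x': {S, A, B, C, D, E, F, G} → {S, A, B, C, D, E, F, G}.
Read 'y': {S, A, B, C, D, E, F, G} → {S, B, C, D, E, F, G}.
Read 'x': {S, B, C, D, E, F, G} → {S, A, B, C, D, E, F, G}.
Read 'x': {S, A, B, C, D, E, F, G} → {S, A, B, C, D, E, F, G}.
That set has 8 states.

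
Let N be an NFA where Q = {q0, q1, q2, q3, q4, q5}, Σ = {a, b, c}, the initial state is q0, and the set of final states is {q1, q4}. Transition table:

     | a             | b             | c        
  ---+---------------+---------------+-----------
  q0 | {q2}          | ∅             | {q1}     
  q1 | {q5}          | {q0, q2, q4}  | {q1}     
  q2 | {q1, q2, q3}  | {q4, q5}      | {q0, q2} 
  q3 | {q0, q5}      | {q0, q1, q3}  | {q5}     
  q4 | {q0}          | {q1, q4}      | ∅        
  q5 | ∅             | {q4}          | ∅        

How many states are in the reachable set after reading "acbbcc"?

1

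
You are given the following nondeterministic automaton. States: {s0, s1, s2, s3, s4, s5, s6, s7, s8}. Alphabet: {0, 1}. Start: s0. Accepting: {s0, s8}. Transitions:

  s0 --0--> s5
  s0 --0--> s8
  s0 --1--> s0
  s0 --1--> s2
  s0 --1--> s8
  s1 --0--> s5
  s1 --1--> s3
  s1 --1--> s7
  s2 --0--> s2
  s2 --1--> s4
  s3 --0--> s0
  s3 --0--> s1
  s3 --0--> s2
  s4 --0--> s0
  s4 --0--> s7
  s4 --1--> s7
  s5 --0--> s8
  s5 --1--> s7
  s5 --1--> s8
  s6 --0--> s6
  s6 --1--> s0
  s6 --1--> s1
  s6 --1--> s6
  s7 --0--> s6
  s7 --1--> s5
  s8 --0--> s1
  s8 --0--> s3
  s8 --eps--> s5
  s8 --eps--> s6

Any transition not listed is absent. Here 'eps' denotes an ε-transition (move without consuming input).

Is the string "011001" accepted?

Yes

Start in {s0}.
Read '0': s0→{s5, s8}; union {s5, s8}; ε-closure = {s5, s6, s8}.
Read '1': s5→{s7, s8}, s6→{s0, s1, s6}, s8→∅; union {s0, s1, s6, s7, s8}; ε-closure = {s0, s1, s5, s6, s7, s8}.
Read '1': s0→{s0, s2, s8}, s1→{s3, s7}, s5→{s7, s8}, s6→{s0, s1, s6}, s7→{s5}, s8→∅; now {s0, s1, s2, s3, s5, s6, s7, s8}.
Read '0': s0→{s5, s8}, s1→{s5}, s2→{s2}, s3→{s0, s1, s2}, s5→{s8}, s6→{s6}, s7→{s6}, s8→{s1, s3}; now {s0, s1, s2, s3, s5, s6, s8}.
Read '0': s0→{s5, s8}, s1→{s5}, s2→{s2}, s3→{s0, s1, s2}, s5→{s8}, s6→{s6}, s8→{s1, s3}; now {s0, s1, s2, s3, s5, s6, s8}.
Read '1': s0→{s0, s2, s8}, s1→{s3, s7}, s2→{s4}, s3→∅, s5→{s7, s8}, s6→{s0, s1, s6}, s8→∅; union {s0, s1, s2, s3, s4, s6, s7, s8}; ε-closure = {s0, s1, s2, s3, s4, s5, s6, s7, s8}.
The final set {s0, s1, s2, s3, s4, s5, s6, s7, s8} contains the accepting states s0, s8.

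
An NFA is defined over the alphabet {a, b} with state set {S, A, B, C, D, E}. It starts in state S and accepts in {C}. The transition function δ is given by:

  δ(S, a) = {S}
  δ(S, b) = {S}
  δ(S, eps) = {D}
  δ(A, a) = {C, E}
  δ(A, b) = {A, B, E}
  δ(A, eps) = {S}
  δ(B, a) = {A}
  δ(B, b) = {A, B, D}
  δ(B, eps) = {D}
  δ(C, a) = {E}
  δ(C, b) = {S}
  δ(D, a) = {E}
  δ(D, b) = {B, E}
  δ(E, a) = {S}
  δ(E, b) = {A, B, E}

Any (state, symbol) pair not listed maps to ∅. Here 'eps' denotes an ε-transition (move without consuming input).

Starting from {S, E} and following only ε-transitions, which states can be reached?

{S, D, E}

Begin with {S, E}.
ε-move S → D; add D.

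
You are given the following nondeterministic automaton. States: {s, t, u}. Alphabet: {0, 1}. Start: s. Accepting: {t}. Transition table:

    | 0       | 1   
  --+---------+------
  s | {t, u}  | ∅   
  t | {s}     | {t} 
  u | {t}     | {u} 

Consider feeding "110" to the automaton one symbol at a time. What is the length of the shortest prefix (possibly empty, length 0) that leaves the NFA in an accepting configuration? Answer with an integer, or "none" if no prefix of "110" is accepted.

Start in {s}.
Read '1': s→∅; now ∅.
The set is empty and remains empty for the remaining 2 symbols.
No reachable set along the way intersects F.

none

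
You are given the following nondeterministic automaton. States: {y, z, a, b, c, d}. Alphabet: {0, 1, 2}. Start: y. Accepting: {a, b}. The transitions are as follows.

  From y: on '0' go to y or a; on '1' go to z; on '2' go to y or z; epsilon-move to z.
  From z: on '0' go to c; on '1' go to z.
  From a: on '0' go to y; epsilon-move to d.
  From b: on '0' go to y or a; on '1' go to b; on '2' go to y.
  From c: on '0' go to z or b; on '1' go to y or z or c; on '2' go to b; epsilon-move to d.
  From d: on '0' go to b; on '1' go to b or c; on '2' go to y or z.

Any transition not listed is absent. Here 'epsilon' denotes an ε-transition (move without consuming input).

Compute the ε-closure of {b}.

{b}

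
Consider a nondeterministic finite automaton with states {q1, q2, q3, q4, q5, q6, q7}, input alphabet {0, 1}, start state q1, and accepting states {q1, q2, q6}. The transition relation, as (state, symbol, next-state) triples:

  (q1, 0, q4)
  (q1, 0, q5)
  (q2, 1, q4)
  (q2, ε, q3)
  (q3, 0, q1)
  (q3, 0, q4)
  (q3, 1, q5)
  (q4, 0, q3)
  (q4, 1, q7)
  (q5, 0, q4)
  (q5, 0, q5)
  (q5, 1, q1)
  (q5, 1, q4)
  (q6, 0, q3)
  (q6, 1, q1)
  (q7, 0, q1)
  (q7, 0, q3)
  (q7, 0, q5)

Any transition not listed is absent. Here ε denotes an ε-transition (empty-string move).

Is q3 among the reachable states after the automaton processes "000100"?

Yes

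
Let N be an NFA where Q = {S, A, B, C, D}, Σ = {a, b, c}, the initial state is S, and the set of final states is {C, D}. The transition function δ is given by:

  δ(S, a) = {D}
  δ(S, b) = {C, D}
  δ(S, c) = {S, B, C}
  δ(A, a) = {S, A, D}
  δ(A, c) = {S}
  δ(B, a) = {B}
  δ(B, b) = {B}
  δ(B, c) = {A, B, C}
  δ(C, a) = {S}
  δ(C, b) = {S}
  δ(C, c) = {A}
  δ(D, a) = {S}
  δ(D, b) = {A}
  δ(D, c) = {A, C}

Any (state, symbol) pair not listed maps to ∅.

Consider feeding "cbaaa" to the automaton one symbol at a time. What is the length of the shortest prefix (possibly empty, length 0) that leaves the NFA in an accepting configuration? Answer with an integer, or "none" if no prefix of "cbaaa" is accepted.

1

Start in {S}.
Read 'c': {S} → {S, B, C}.
None of the earlier sets intersect F, but {S, B, C} does.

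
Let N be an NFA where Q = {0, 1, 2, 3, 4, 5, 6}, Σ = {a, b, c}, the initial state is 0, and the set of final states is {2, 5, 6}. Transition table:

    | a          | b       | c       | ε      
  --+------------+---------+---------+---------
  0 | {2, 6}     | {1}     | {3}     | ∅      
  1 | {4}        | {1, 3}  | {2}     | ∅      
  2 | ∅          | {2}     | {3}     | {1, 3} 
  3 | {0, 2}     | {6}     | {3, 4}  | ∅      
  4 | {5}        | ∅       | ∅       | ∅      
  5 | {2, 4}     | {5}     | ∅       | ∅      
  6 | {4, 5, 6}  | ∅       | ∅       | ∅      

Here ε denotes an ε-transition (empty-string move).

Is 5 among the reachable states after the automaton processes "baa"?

Start in {0}.
Read 'b': {0} → {1}.
Read 'a': {1} → {4}.
Read 'a': {4} → {5}.
State 5 is in {5}.

Yes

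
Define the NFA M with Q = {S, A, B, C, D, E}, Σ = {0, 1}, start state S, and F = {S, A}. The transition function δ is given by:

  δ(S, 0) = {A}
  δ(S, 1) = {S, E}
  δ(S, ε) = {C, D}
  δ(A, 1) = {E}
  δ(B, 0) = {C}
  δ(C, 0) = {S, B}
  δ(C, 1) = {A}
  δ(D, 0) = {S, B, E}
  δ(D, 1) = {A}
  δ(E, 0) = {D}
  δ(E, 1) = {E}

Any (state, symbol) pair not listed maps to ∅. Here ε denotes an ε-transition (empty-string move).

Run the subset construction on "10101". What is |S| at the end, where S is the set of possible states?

Start: ε-closure({S}) = {S, C, D}.
Read '1': S→{S, E}, C→{A}, D→{A}; union {S, A, E}; ε-closure = {S, A, C, D, E}.
Read '0': S→{A}, A→∅, C→{S, B}, D→{S, B, E}, E→{D}; union {S, A, B, D, E}; ε-closure = {S, A, B, C, D, E}.
Read '1': S→{S, E}, A→{E}, B→∅, C→{A}, D→{A}, E→{E}; union {S, A, E}; ε-closure = {S, A, C, D, E}.
Read '0': S→{A}, A→∅, C→{S, B}, D→{S, B, E}, E→{D}; union {S, A, B, D, E}; ε-closure = {S, A, B, C, D, E}.
Read '1': S→{S, E}, A→{E}, B→∅, C→{A}, D→{A}, E→{E}; union {S, A, E}; ε-closure = {S, A, C, D, E}.
That set has 5 states.

5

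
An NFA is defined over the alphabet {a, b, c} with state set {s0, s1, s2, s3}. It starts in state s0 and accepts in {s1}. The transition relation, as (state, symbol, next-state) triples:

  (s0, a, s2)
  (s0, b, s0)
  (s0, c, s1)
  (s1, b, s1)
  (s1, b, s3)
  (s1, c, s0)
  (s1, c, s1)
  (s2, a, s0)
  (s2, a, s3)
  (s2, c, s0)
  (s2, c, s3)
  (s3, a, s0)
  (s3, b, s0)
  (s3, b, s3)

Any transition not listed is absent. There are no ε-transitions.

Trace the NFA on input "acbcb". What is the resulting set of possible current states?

{s1, s3}

Start in {s0}.
Read 'a': s0→{s2}; now {s2}.
Read 'c': s2→{s0, s3}; now {s0, s3}.
Read 'b': s0→{s0}, s3→{s0, s3}; now {s0, s3}.
Read 'c': s0→{s1}, s3→∅; now {s1}.
Read 'b': s1→{s1, s3}; now {s1, s3}.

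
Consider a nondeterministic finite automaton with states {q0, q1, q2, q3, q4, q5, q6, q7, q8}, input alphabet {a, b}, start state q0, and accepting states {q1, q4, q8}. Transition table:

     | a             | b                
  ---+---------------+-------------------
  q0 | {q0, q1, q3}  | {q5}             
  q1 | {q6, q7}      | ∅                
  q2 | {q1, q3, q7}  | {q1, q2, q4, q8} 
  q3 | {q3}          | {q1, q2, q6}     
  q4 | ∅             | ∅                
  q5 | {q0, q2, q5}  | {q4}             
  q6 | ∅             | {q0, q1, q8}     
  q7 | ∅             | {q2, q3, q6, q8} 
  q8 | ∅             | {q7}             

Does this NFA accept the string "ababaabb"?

Yes

Start in {q0}.
Read 'a': q0→{q0, q1, q3}; now {q0, q1, q3}.
Read 'b': q0→{q5}, q1→∅, q3→{q1, q2, q6}; now {q1, q2, q5, q6}.
Read 'a': q1→{q6, q7}, q2→{q1, q3, q7}, q5→{q0, q2, q5}, q6→∅; now {q0, q1, q2, q3, q5, q6, q7}.
Read 'b': q0→{q5}, q1→∅, q2→{q1, q2, q4, q8}, q3→{q1, q2, q6}, q5→{q4}, q6→{q0, q1, q8}, q7→{q2, q3, q6, q8}; now {q0, q1, q2, q3, q4, q5, q6, q8}.
Read 'a': q0→{q0, q1, q3}, q1→{q6, q7}, q2→{q1, q3, q7}, q3→{q3}, q4→∅, q5→{q0, q2, q5}, q6→∅, q8→∅; now {q0, q1, q2, q3, q5, q6, q7}.
Read 'a': q0→{q0, q1, q3}, q1→{q6, q7}, q2→{q1, q3, q7}, q3→{q3}, q5→{q0, q2, q5}, q6→∅, q7→∅; now {q0, q1, q2, q3, q5, q6, q7}.
Read 'b': q0→{q5}, q1→∅, q2→{q1, q2, q4, q8}, q3→{q1, q2, q6}, q5→{q4}, q6→{q0, q1, q8}, q7→{q2, q3, q6, q8}; now {q0, q1, q2, q3, q4, q5, q6, q8}.
Read 'b': q0→{q5}, q1→∅, q2→{q1, q2, q4, q8}, q3→{q1, q2, q6}, q4→∅, q5→{q4}, q6→{q0, q1, q8}, q8→{q7}; now {q0, q1, q2, q4, q5, q6, q7, q8}.
The final set {q0, q1, q2, q4, q5, q6, q7, q8} contains the accepting states q1, q4, q8.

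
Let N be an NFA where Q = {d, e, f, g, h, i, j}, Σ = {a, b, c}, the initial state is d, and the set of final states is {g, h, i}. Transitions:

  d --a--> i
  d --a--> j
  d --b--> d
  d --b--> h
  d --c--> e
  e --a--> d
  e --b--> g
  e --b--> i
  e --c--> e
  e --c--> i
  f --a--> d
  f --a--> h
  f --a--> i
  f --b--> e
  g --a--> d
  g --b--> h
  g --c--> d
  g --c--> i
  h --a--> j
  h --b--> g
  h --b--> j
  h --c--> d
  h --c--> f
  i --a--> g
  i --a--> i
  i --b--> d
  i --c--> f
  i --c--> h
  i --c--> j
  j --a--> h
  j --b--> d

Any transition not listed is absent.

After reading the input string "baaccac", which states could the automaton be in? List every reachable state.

{d, e, f, h, j}

Start in {d}.
Read 'b': {d} → {d, h}.
Read 'a': {d, h} → {i, j}.
Read 'a': {i, j} → {g, h, i}.
Read 'c': {g, h, i} → {d, f, h, i, j}.
Read 'c': {d, f, h, i, j} → {d, e, f, h, j}.
Read 'a': {d, e, f, h, j} → {d, h, i, j}.
Read 'c': {d, h, i, j} → {d, e, f, h, j}.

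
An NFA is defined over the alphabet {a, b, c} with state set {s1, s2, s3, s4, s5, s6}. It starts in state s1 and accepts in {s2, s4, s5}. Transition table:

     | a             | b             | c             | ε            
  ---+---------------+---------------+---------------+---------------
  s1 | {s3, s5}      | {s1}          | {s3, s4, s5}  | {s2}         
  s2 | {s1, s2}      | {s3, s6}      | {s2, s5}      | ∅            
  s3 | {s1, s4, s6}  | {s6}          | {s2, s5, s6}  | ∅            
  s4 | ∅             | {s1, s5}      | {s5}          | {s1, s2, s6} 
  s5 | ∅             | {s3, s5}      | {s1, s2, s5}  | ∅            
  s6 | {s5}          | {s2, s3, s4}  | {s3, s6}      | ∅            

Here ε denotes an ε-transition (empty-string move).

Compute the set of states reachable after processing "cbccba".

Start: ε-closure({s1}) = {s1, s2}.
Read 'c': s1→{s3, s4, s5}, s2→{s2, s5}; union {s2, s3, s4, s5}; ε-closure = {s1, s2, s3, s4, s5, s6}.
Read 'b': s1→{s1}, s2→{s3, s6}, s3→{s6}, s4→{s1, s5}, s5→{s3, s5}, s6→{s2, s3, s4}; now {s1, s2, s3, s4, s5, s6}.
Read 'c': s1→{s3, s4, s5}, s2→{s2, s5}, s3→{s2, s5, s6}, s4→{s5}, s5→{s1, s2, s5}, s6→{s3, s6}; now {s1, s2, s3, s4, s5, s6}.
Read 'c': s1→{s3, s4, s5}, s2→{s2, s5}, s3→{s2, s5, s6}, s4→{s5}, s5→{s1, s2, s5}, s6→{s3, s6}; now {s1, s2, s3, s4, s5, s6}.
Read 'b': s1→{s1}, s2→{s3, s6}, s3→{s6}, s4→{s1, s5}, s5→{s3, s5}, s6→{s2, s3, s4}; now {s1, s2, s3, s4, s5, s6}.
Read 'a': s1→{s3, s5}, s2→{s1, s2}, s3→{s1, s4, s6}, s4→∅, s5→∅, s6→{s5}; now {s1, s2, s3, s4, s5, s6}.

{s1, s2, s3, s4, s5, s6}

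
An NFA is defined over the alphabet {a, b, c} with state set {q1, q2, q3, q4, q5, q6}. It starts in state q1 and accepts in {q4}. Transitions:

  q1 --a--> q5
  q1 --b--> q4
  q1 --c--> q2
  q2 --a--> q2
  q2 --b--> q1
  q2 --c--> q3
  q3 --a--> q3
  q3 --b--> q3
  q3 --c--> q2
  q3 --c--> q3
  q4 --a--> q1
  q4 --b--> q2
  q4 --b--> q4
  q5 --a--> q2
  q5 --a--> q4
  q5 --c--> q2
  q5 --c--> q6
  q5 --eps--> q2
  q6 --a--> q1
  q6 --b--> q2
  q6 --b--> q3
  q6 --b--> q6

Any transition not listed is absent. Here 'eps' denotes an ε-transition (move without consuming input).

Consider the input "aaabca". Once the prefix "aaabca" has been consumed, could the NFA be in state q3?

Start in {q1}.
Read 'a': {q1} → {q2, q5}.
Read 'a': {q2, q5} → {q2, q4}.
Read 'a': {q2, q4} → {q1, q2}.
Read 'b': {q1, q2} → {q1, q4}.
Read 'c': {q1, q4} → {q2}.
Read 'a': {q2} → {q2}.
State q3 is not in {q2}.

No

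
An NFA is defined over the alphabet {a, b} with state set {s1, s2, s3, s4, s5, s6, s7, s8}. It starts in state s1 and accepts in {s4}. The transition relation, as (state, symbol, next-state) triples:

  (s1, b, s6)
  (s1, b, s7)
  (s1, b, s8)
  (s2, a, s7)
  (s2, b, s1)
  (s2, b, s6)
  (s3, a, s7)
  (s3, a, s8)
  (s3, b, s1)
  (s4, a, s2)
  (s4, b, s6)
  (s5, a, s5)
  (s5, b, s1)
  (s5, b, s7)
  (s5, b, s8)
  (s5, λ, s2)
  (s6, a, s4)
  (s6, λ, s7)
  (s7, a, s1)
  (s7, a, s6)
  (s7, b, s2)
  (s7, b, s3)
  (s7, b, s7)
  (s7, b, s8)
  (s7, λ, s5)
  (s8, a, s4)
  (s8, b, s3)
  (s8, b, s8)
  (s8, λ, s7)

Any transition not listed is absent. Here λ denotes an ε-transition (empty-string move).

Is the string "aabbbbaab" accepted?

No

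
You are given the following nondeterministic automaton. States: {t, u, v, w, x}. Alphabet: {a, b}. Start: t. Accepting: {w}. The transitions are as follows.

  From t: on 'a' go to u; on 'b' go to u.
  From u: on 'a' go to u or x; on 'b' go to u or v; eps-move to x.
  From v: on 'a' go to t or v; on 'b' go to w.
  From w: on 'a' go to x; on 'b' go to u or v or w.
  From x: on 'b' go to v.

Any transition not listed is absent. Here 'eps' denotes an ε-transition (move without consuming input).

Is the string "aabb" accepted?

Start in {t}.
Read 'a': {t} → {u, x}.
Read 'a': {u, x} → {u, x}.
Read 'b': {u, x} → {u, v, x}.
Read 'b': {u, v, x} → {u, v, w, x}.
The final set {u, v, w, x} contains the accepting state w.

Yes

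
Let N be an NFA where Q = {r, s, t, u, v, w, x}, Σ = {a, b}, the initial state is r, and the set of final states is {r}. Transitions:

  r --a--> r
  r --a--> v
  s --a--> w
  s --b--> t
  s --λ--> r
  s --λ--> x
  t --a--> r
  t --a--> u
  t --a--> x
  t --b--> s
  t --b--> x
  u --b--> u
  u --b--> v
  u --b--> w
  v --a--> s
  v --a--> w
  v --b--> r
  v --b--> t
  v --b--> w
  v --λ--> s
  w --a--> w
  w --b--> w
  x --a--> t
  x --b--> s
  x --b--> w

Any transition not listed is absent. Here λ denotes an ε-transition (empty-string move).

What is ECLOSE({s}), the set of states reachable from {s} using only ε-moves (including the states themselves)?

Begin with {s}.
ε-move s → r; add r.
ε-move s → x; add x.

{r, s, x}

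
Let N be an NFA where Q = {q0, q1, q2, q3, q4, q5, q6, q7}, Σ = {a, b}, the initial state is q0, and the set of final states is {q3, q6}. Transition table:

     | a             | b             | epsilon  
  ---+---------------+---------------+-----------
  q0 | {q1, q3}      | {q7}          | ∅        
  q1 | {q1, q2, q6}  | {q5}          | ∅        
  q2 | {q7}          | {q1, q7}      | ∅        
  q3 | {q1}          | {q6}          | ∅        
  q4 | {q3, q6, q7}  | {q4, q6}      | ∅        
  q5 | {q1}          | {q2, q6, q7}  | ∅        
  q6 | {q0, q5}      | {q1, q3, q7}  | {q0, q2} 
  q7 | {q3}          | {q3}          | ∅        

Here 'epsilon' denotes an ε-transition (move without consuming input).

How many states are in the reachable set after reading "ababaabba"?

7

Start in {q0}.
Read 'a': q0→{q1, q3}; now {q1, q3}.
Read 'b': q1→{q5}, q3→{q6}; union {q5, q6}; ε-closure = {q0, q2, q5, q6}.
Read 'a': q0→{q1, q3}, q2→{q7}, q5→{q1}, q6→{q0, q5}; now {q0, q1, q3, q5, q7}.
Read 'b': q0→{q7}, q1→{q5}, q3→{q6}, q5→{q2, q6, q7}, q7→{q3}; union {q2, q3, q5, q6, q7}; ε-closure = {q0, q2, q3, q5, q6, q7}.
Read 'a': q0→{q1, q3}, q2→{q7}, q3→{q1}, q5→{q1}, q6→{q0, q5}, q7→{q3}; now {q0, q1, q3, q5, q7}.
Read 'a': q0→{q1, q3}, q1→{q1, q2, q6}, q3→{q1}, q5→{q1}, q7→{q3}; union {q1, q2, q3, q6}; ε-closure = {q0, q1, q2, q3, q6}.
Read 'b': q0→{q7}, q1→{q5}, q2→{q1, q7}, q3→{q6}, q6→{q1, q3, q7}; union {q1, q3, q5, q6, q7}; ε-closure = {q0, q1, q2, q3, q5, q6, q7}.
Read 'b': q0→{q7}, q1→{q5}, q2→{q1, q7}, q3→{q6}, q5→{q2, q6, q7}, q6→{q1, q3, q7}, q7→{q3}; union {q1, q2, q3, q5, q6, q7}; ε-closure = {q0, q1, q2, q3, q5, q6, q7}.
Read 'a': q0→{q1, q3}, q1→{q1, q2, q6}, q2→{q7}, q3→{q1}, q5→{q1}, q6→{q0, q5}, q7→{q3}; now {q0, q1, q2, q3, q5, q6, q7}.
That set has 7 states.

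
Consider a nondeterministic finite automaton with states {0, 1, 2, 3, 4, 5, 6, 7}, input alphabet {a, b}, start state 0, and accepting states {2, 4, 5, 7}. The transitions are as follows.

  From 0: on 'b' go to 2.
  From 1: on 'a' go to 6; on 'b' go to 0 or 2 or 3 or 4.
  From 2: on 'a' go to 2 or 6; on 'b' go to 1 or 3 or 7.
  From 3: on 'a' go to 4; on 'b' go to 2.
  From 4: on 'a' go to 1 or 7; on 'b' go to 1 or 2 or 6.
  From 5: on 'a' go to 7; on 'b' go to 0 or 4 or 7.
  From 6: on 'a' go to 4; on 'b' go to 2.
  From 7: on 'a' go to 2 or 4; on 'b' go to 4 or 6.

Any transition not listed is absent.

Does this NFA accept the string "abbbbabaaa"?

No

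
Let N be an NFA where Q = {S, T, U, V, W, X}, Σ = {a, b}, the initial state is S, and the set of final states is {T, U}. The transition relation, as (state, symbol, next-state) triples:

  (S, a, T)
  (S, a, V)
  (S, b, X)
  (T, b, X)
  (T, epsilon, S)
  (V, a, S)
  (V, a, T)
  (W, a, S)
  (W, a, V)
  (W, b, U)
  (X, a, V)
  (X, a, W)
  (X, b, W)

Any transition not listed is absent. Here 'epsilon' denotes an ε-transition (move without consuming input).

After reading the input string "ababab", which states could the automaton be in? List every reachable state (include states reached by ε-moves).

∅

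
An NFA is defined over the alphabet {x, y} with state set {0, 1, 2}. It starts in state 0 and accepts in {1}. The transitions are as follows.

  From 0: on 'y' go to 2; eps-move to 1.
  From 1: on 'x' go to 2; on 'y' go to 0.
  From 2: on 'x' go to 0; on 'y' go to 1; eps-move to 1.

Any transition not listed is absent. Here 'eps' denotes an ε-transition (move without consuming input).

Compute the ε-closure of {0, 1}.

{0, 1}

Begin with {0, 1}.
No ε-moves leave this set, so the closure equals the set itself.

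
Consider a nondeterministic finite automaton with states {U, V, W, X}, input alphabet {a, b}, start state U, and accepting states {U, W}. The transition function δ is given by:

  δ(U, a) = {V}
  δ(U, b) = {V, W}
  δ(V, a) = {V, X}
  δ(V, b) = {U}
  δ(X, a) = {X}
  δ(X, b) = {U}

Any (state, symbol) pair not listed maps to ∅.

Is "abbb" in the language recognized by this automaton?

Yes

Start in {U}.
Read 'a': U→{V}; now {V}.
Read 'b': V→{U}; now {U}.
Read 'b': U→{V, W}; now {V, W}.
Read 'b': V→{U}, W→∅; now {U}.
The final set {U} contains the accepting state U.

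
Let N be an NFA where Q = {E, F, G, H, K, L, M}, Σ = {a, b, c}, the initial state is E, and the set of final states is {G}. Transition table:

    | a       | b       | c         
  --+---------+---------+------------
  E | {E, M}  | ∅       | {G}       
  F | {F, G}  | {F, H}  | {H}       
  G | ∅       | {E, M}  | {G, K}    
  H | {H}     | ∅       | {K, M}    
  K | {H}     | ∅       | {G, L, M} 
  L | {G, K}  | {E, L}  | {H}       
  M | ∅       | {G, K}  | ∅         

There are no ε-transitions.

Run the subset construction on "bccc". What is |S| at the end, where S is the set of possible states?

0

Start in {E}.
Read 'b': {E} → ∅.
The set is empty and remains empty for the remaining 3 symbols.
That set has 0 states.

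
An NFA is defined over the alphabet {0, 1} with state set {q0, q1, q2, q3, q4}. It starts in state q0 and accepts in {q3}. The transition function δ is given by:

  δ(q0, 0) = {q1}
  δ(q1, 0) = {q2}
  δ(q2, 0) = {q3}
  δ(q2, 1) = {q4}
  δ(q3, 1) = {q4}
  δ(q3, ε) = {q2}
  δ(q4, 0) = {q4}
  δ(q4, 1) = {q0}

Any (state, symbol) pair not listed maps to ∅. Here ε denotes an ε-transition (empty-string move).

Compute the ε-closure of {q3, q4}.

Begin with {q3, q4}.
ε-move q3 → q2; add q2.

{q2, q3, q4}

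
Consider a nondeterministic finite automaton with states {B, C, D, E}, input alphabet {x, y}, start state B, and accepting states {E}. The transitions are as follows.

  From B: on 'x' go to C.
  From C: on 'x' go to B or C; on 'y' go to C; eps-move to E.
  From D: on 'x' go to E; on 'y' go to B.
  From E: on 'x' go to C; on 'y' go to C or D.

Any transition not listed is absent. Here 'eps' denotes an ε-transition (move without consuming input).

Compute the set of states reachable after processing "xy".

{C, D, E}

Start in {B}.
Read 'x': {B} → {C, E}.
Read 'y': {C, E} → {C, D, E}.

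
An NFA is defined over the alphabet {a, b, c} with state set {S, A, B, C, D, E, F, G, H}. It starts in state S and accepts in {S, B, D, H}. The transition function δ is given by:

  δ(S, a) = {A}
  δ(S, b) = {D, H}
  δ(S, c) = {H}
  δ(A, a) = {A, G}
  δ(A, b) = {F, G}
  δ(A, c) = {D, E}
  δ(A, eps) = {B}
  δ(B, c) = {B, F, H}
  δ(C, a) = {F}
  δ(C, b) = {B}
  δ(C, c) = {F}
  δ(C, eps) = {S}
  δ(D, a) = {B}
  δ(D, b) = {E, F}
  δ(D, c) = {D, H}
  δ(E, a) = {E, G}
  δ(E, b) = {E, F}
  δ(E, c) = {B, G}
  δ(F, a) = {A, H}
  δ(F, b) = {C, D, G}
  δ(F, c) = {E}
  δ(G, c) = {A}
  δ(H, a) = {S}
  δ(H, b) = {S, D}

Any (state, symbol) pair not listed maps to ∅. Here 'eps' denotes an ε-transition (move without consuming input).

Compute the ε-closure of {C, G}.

Begin with {C, G}.
ε-move C → S; add S.

{S, C, G}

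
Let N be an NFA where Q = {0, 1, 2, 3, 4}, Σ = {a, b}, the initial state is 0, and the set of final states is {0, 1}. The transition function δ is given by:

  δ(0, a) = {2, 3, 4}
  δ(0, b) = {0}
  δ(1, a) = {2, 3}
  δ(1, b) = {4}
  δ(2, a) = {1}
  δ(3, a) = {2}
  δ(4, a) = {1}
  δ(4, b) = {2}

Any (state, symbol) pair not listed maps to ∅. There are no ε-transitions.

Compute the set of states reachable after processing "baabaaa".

{1, 2}

Start in {0}.
Read 'b': 0→{0}; now {0}.
Read 'a': 0→{2, 3, 4}; now {2, 3, 4}.
Read 'a': 2→{1}, 3→{2}, 4→{1}; now {1, 2}.
Read 'b': 1→{4}, 2→∅; now {4}.
Read 'a': 4→{1}; now {1}.
Read 'a': 1→{2, 3}; now {2, 3}.
Read 'a': 2→{1}, 3→{2}; now {1, 2}.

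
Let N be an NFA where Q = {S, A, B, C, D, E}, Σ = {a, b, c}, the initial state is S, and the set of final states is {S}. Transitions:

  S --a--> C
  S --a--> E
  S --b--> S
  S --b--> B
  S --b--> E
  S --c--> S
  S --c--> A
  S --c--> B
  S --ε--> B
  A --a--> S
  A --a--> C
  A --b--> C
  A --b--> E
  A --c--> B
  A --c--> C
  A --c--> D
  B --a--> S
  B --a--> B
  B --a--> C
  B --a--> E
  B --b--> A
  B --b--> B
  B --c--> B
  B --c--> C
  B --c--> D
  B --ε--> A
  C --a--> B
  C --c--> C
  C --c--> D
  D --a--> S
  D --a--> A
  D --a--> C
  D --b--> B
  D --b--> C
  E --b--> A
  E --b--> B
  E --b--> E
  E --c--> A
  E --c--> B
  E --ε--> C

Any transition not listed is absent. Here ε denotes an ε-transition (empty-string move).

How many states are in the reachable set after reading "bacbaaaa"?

5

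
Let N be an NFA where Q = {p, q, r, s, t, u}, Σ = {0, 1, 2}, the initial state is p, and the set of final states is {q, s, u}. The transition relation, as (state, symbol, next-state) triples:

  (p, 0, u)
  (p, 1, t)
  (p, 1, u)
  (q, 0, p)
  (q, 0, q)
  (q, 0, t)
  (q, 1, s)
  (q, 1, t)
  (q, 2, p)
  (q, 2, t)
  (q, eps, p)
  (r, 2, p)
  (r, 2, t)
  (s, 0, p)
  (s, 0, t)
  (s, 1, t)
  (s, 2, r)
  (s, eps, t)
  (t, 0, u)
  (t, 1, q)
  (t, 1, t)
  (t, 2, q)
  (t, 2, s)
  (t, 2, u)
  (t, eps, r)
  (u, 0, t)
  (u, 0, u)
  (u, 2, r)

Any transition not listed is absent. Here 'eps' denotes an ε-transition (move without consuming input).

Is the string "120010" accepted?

Start in {p}.
Read '1': p→{t, u}; union {t, u}; ε-closure = {r, t, u}.
Read '2': r→{p, t}, t→{q, s, u}, u→{r}; now {p, q, r, s, t, u}.
Read '0': p→{u}, q→{p, q, t}, r→∅, s→{p, t}, t→{u}, u→{t, u}; union {p, q, t, u}; ε-closure = {p, q, r, t, u}.
Read '0': p→{u}, q→{p, q, t}, r→∅, t→{u}, u→{t, u}; union {p, q, t, u}; ε-closure = {p, q, r, t, u}.
Read '1': p→{t, u}, q→{s, t}, r→∅, t→{q, t}, u→∅; union {q, s, t, u}; ε-closure = {p, q, r, s, t, u}.
Read '0': p→{u}, q→{p, q, t}, r→∅, s→{p, t}, t→{u}, u→{t, u}; union {p, q, t, u}; ε-closure = {p, q, r, t, u}.
The final set {p, q, r, t, u} contains the accepting states q, u.

Yes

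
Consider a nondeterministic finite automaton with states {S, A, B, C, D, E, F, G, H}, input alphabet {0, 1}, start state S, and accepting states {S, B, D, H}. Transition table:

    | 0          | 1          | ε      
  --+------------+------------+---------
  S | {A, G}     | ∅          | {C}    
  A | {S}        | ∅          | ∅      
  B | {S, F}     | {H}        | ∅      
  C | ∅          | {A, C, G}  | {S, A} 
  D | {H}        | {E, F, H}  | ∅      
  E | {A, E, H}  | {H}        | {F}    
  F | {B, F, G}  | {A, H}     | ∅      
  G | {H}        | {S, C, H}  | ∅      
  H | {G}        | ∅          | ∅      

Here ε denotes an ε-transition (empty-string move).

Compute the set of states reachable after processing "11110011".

{S, A, C, G, H}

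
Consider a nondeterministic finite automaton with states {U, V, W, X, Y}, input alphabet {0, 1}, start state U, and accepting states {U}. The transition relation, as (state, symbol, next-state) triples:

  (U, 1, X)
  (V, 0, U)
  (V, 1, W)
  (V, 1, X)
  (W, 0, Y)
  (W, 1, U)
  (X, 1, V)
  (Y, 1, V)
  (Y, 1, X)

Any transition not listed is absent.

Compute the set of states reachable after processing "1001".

Start in {U}.
Read '1': U→{X}; now {X}.
Read '0': X→∅; now ∅.
The set is empty and remains empty for the remaining 2 symbols.

∅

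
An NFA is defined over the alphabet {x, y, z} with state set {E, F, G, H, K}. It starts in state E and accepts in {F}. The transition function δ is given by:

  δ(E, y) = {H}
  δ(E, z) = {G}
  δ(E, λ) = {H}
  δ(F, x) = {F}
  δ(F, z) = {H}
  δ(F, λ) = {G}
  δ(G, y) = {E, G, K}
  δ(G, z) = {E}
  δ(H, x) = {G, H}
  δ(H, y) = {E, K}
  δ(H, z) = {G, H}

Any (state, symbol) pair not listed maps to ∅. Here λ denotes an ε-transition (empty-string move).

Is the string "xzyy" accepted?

Start: ε-closure({E}) = {E, H}.
Read 'x': E→∅, H→{G, H}; now {G, H}.
Read 'z': G→{E}, H→{G, H}; now {E, G, H}.
Read 'y': E→{H}, G→{E, G, K}, H→{E, K}; now {E, G, H, K}.
Read 'y': E→{H}, G→{E, G, K}, H→{E, K}, K→∅; now {E, G, H, K}.
The final set {E, G, H, K} contains no accepting state.

No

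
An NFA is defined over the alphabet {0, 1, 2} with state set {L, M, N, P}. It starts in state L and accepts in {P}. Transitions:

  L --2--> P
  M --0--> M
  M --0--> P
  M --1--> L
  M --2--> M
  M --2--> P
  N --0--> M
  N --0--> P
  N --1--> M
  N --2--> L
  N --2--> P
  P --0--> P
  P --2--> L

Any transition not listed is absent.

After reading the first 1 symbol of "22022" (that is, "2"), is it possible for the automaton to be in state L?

No

Start in {L}.
Read '2': {L} → {P}.
State L is not in {P}.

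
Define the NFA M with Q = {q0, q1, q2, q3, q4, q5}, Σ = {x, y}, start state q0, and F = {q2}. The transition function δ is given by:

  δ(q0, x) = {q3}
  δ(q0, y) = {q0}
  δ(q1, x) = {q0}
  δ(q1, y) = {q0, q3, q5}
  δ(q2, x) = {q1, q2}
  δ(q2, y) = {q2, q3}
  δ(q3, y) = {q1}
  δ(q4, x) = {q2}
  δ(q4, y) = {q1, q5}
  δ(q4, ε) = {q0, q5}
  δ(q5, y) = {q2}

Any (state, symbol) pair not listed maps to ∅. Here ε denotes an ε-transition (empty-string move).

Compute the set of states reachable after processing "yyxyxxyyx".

Start in {q0}.
Read 'y': q0→{q0}; now {q0}.
Read 'y': q0→{q0}; now {q0}.
Read 'x': q0→{q3}; now {q3}.
Read 'y': q3→{q1}; now {q1}.
Read 'x': q1→{q0}; now {q0}.
Read 'x': q0→{q3}; now {q3}.
Read 'y': q3→{q1}; now {q1}.
Read 'y': q1→{q0, q3, q5}; now {q0, q3, q5}.
Read 'x': q0→{q3}, q3→∅, q5→∅; now {q3}.

{q3}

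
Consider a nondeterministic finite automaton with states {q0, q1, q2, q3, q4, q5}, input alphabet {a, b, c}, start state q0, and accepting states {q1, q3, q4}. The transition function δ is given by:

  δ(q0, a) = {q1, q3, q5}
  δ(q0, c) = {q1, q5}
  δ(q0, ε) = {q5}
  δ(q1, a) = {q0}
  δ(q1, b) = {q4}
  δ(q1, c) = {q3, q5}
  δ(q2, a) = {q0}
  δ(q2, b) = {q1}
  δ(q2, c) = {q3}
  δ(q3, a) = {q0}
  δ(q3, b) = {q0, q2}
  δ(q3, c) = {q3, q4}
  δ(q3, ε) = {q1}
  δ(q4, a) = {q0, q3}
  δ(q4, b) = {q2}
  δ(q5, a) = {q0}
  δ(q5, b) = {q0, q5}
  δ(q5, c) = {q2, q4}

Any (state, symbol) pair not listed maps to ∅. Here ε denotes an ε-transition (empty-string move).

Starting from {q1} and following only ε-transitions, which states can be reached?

{q1}

Begin with {q1}.
No ε-moves leave this set, so the closure equals the set itself.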